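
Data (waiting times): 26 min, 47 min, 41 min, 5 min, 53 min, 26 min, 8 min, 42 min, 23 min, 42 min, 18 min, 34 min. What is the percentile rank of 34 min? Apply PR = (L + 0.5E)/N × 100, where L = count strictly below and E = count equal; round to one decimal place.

N = 12.
Strictly below 34: 6. Equal to 34: 1.
PR = (6 + 0.5·1)/12 × 100 = 54.2

54.2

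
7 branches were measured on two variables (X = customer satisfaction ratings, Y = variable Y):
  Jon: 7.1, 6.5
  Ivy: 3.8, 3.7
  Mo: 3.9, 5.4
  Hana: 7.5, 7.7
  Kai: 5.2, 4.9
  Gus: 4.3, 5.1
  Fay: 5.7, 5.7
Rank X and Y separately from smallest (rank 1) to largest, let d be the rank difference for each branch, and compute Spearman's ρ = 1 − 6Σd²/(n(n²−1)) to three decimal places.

Ranks of variable 1: 6, 1, 2, 7, 4, 3, 5
Ranks of variable 2: 6, 1, 4, 7, 2, 3, 5
d = r₁ − r₂: 0, 0, -2, 0, 2, 0, 0
d²: 0, 0, 4, 0, 4, 0, 0; Σd² = 8
ρ = 1 − 6·8/(7·48) = 1 − 48/336 = 0.857

0.857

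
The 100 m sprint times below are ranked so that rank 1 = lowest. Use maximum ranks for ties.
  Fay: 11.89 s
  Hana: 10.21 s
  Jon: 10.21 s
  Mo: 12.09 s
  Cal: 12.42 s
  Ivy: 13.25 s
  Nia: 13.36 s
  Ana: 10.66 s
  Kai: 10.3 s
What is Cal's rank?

Sorted (ascending): 10.21, 10.21, 10.3, 10.66, 11.89, 12.09, 12.42, 13.25, 13.36
The 2 values of 10.21 occupy positions 1–2 → each gets rank 2.
Cal has value 12.42 s → rank 7.

7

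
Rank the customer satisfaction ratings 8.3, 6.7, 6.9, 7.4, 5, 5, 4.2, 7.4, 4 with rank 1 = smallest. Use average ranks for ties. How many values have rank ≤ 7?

Sorted (ascending): 4, 4.2, 5, 5, 6.7, 6.9, 7.4, 7.4, 8.3
The 2 values of 5 occupy positions 3–4 → average rank (3+4)/2 = 3.5.
The 2 values of 7.4 occupy positions 7–8 → average rank (7+8)/2 = 7.5.
Ranks ≤ 7: {1, 2, 3.5, 3.5, 5, 6} → 6 values.

6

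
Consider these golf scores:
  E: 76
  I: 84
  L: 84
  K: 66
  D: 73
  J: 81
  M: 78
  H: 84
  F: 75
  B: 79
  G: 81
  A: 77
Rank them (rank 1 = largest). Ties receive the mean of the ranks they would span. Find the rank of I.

2

Sorted (descending): 84, 84, 84, 81, 81, 79, 78, 77, 76, 75, 73, 66
The 3 values of 84 occupy positions 1–3 → average rank 2.
The 2 values of 81 occupy positions 4–5 → average rank (4+5)/2 = 4.5.
I has value 84 → rank 2.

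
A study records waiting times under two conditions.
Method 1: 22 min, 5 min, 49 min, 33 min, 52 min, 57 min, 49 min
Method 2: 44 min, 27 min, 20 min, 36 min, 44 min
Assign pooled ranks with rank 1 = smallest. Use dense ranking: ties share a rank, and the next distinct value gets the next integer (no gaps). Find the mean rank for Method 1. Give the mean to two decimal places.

6.29

Sorted (ascending): 5, 20, 22, 27, 33, 36, 44, 44, 49, 49, 52, 57
The 2 values of 44 share dense rank 7.
The 2 values of 49 share dense rank 8.
Remaining distinct values take the next consecutive integers.
Method 1 values → pooled ranks: 22→3, 5→1, 49→8, 33→5, 52→9, 57→10, 49→8
Mean rank = (3 + 1 + 8 + 5 + 9 + 10 + 8) / 7 = 6.29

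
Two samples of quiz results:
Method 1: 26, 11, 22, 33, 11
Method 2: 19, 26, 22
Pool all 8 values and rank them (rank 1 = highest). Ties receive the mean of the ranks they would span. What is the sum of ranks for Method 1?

Sorted (descending): 33, 26, 26, 22, 22, 19, 11, 11
The 2 values of 26 occupy positions 2–3 → average rank (2+3)/2 = 2.5.
The 2 values of 22 occupy positions 4–5 → average rank (4+5)/2 = 4.5.
The 2 values of 11 occupy positions 7–8 → average rank (7+8)/2 = 7.5.
Method 1 values → pooled ranks: 26→2.5, 11→7.5, 22→4.5, 33→1, 11→7.5
Rank sum = 2.5 + 7.5 + 4.5 + 1 + 7.5 = 23

23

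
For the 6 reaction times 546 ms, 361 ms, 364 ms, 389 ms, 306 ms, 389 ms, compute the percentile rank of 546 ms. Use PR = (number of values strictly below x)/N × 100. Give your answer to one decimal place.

83.3

N = 6.
Strictly below 546: 5. Equal to 546: 1.
PR = 5/6 × 100 = 83.3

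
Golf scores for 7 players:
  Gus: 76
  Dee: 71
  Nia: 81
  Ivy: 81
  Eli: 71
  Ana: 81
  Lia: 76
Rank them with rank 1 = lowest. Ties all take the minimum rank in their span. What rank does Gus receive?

Sorted (ascending): 71, 71, 76, 76, 81, 81, 81
The 2 values of 71 occupy positions 1–2 → each gets rank 1.
The 2 values of 76 occupy positions 3–4 → each gets rank 3.
The 3 values of 81 occupy positions 5–7 → each gets rank 5.
Gus has value 76 → rank 3.

3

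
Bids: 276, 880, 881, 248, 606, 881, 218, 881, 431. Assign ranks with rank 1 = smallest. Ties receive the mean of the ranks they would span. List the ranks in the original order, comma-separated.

3, 6, 8, 2, 5, 8, 1, 8, 4

Sorted (ascending): 218, 248, 276, 431, 606, 880, 881, 881, 881
The 3 values of 881 occupy positions 7–9 → average rank 8.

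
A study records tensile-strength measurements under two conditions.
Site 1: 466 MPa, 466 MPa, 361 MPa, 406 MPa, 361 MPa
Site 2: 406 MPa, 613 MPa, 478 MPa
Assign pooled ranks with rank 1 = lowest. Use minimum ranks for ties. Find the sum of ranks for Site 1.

15

Sorted (ascending): 361, 361, 406, 406, 466, 466, 478, 613
The 2 values of 361 occupy positions 1–2 → each gets rank 1.
The 2 values of 406 occupy positions 3–4 → each gets rank 3.
The 2 values of 466 occupy positions 5–6 → each gets rank 5.
Site 1 values → pooled ranks: 466→5, 466→5, 361→1, 406→3, 361→1
Rank sum = 5 + 5 + 1 + 3 + 1 = 15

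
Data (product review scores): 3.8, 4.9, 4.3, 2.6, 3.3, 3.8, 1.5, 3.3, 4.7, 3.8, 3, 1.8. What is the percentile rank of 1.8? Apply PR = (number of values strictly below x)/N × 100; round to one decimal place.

8.3

N = 12.
Strictly below 1.8: 1. Equal to 1.8: 1.
PR = 1/12 × 100 = 8.3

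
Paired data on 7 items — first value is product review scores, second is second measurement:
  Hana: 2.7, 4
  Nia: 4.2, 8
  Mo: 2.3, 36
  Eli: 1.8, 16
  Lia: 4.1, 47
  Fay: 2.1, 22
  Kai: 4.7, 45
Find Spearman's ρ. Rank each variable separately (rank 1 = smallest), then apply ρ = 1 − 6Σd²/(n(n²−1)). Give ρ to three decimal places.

0.250

Ranks of variable 1: 4, 6, 3, 1, 5, 2, 7
Ranks of variable 2: 1, 2, 5, 3, 7, 4, 6
d = r₁ − r₂: 3, 4, -2, -2, -2, -2, 1
d²: 9, 16, 4, 4, 4, 4, 1; Σd² = 42
ρ = 1 − 6·42/(7·48) = 1 − 252/336 = 0.250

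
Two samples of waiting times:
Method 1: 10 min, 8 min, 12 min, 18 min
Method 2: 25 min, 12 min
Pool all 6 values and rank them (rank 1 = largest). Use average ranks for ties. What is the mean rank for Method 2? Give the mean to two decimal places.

Sorted (descending): 25, 18, 12, 12, 10, 8
The 2 values of 12 occupy positions 3–4 → average rank (3+4)/2 = 3.5.
Method 2 values → pooled ranks: 25→1, 12→3.5
Mean rank = (1 + 3.5) / 2 = 2.25

2.25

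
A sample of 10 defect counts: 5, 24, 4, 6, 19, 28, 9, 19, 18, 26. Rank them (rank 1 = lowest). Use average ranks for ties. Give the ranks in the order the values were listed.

Sorted (ascending): 4, 5, 6, 9, 18, 19, 19, 24, 26, 28
The 2 values of 19 occupy positions 6–7 → average rank (6+7)/2 = 6.5.

2, 8, 1, 3, 6.5, 10, 4, 6.5, 5, 9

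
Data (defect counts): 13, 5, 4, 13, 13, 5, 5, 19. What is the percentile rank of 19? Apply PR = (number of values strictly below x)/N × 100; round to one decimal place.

87.5

N = 8.
Strictly below 19: 7. Equal to 19: 1.
PR = 7/8 × 100 = 87.5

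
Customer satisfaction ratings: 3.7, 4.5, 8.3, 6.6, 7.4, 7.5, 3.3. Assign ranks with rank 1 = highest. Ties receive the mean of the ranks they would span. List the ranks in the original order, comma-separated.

Sorted (descending): 8.3, 7.5, 7.4, 6.6, 4.5, 3.7, 3.3
No ties — each value takes its position as its rank.

6, 5, 1, 4, 3, 2, 7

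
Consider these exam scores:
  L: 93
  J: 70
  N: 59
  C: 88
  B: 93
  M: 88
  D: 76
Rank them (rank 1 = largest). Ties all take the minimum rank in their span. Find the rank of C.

Sorted (descending): 93, 93, 88, 88, 76, 70, 59
The 2 values of 93 occupy positions 1–2 → each gets rank 1.
The 2 values of 88 occupy positions 3–4 → each gets rank 3.
C has value 88 → rank 3.

3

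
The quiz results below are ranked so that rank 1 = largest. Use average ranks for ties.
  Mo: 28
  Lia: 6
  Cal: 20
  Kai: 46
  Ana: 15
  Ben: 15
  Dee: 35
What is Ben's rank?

5.5

Sorted (descending): 46, 35, 28, 20, 15, 15, 6
The 2 values of 15 occupy positions 5–6 → average rank (5+6)/2 = 5.5.
Ben has value 15 → rank 5.5.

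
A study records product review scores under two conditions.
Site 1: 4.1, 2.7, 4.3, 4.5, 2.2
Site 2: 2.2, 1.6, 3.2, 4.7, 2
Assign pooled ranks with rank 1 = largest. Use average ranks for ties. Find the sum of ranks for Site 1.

Sorted (descending): 4.7, 4.5, 4.3, 4.1, 3.2, 2.7, 2.2, 2.2, 2, 1.6
The 2 values of 2.2 occupy positions 7–8 → average rank (7+8)/2 = 7.5.
Site 1 values → pooled ranks: 4.1→4, 2.7→6, 4.3→3, 4.5→2, 2.2→7.5
Rank sum = 4 + 6 + 3 + 2 + 7.5 = 22.5

22.5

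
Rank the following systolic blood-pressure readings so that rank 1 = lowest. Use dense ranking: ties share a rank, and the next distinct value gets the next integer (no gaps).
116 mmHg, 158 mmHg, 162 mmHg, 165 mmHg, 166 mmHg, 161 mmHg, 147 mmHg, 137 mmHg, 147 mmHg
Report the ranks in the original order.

Sorted (ascending): 116, 137, 147, 147, 158, 161, 162, 165, 166
The 2 values of 147 share dense rank 3.
Remaining distinct values take the next consecutive integers.

1, 4, 6, 7, 8, 5, 3, 2, 3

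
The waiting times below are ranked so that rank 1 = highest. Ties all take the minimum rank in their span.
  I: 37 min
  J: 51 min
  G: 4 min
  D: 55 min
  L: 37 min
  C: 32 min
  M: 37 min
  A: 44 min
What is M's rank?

4

Sorted (descending): 55, 51, 44, 37, 37, 37, 32, 4
The 3 values of 37 occupy positions 4–6 → each gets rank 4.
M has value 37 min → rank 4.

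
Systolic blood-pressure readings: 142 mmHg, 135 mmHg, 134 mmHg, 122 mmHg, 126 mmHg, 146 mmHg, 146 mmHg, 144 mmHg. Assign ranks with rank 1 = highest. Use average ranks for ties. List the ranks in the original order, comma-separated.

Sorted (descending): 146, 146, 144, 142, 135, 134, 126, 122
The 2 values of 146 occupy positions 1–2 → average rank (1+2)/2 = 1.5.

4, 5, 6, 8, 7, 1.5, 1.5, 3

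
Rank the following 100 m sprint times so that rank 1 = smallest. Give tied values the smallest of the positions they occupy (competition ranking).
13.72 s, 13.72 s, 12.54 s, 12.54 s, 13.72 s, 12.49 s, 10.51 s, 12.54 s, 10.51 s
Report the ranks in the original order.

7, 7, 4, 4, 7, 3, 1, 4, 1

Sorted (ascending): 10.51, 10.51, 12.49, 12.54, 12.54, 12.54, 13.72, 13.72, 13.72
The 2 values of 10.51 occupy positions 1–2 → each gets rank 1.
The 3 values of 12.54 occupy positions 4–6 → each gets rank 4.
The 3 values of 13.72 occupy positions 7–9 → each gets rank 7.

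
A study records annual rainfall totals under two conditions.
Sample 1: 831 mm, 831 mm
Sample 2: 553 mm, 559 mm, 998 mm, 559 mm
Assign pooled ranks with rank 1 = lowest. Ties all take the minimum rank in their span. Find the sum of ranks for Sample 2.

Sorted (ascending): 553, 559, 559, 831, 831, 998
The 2 values of 559 occupy positions 2–3 → each gets rank 2.
The 2 values of 831 occupy positions 4–5 → each gets rank 4.
Sample 2 values → pooled ranks: 553→1, 559→2, 998→6, 559→2
Rank sum = 1 + 2 + 6 + 2 = 11

11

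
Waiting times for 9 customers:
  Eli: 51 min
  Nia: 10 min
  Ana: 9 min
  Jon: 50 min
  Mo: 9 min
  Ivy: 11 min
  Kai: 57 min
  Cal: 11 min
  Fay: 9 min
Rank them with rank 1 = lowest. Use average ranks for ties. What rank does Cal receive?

Sorted (ascending): 9, 9, 9, 10, 11, 11, 50, 51, 57
The 3 values of 9 occupy positions 1–3 → average rank 2.
The 2 values of 11 occupy positions 5–6 → average rank (5+6)/2 = 5.5.
Cal has value 11 min → rank 5.5.

5.5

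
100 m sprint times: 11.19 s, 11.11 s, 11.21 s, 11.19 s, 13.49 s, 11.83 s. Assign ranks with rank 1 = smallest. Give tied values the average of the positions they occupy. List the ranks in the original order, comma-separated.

Sorted (ascending): 11.11, 11.19, 11.19, 11.21, 11.83, 13.49
The 2 values of 11.19 occupy positions 2–3 → average rank (2+3)/2 = 2.5.

2.5, 1, 4, 2.5, 6, 5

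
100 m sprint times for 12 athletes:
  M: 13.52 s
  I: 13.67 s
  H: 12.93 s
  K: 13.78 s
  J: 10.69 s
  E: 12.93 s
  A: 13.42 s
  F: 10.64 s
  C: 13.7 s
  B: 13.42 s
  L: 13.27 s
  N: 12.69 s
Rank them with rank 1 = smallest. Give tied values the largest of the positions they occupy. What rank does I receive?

10

Sorted (ascending): 10.64, 10.69, 12.69, 12.93, 12.93, 13.27, 13.42, 13.42, 13.52, 13.67, 13.7, 13.78
The 2 values of 12.93 occupy positions 4–5 → each gets rank 5.
The 2 values of 13.42 occupy positions 7–8 → each gets rank 8.
I has value 13.67 s → rank 10.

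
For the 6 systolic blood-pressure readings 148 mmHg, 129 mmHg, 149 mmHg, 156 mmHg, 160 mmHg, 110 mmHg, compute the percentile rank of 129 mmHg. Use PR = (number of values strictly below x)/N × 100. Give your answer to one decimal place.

16.7

N = 6.
Strictly below 129: 1. Equal to 129: 1.
PR = 1/6 × 100 = 16.7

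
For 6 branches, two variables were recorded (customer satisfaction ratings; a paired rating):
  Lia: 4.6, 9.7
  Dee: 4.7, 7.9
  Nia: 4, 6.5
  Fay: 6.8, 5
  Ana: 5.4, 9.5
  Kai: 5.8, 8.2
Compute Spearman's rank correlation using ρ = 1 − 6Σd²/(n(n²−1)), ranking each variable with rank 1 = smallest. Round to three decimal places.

-0.257

Ranks of variable 1: 2, 3, 1, 6, 4, 5
Ranks of variable 2: 6, 3, 2, 1, 5, 4
d = r₁ − r₂: -4, 0, -1, 5, -1, 1
d²: 16, 0, 1, 25, 1, 1; Σd² = 44
ρ = 1 − 6·44/(6·35) = 1 − 264/210 = -0.257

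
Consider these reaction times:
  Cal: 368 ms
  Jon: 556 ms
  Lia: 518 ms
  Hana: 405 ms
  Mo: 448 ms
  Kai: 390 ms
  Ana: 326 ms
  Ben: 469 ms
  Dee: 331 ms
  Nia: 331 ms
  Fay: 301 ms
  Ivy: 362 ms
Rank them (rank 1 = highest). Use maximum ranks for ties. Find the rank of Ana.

11

Sorted (descending): 556, 518, 469, 448, 405, 390, 368, 362, 331, 331, 326, 301
The 2 values of 331 occupy positions 9–10 → each gets rank 10.
Ana has value 326 ms → rank 11.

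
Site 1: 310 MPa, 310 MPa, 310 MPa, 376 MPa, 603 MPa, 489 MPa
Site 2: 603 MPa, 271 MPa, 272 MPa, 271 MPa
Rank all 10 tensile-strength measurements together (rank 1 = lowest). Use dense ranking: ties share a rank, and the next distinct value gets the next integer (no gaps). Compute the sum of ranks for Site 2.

Sorted (ascending): 271, 271, 272, 310, 310, 310, 376, 489, 603, 603
The 2 values of 271 share dense rank 1.
The 3 values of 310 share dense rank 3.
The 2 values of 603 share dense rank 6.
Remaining distinct values take the next consecutive integers.
Site 2 values → pooled ranks: 603→6, 271→1, 272→2, 271→1
Rank sum = 6 + 1 + 2 + 1 = 10

10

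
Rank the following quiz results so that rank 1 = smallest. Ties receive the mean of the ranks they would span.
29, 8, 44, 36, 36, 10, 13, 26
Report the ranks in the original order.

5, 1, 8, 6.5, 6.5, 2, 3, 4

Sorted (ascending): 8, 10, 13, 26, 29, 36, 36, 44
The 2 values of 36 occupy positions 6–7 → average rank (6+7)/2 = 6.5.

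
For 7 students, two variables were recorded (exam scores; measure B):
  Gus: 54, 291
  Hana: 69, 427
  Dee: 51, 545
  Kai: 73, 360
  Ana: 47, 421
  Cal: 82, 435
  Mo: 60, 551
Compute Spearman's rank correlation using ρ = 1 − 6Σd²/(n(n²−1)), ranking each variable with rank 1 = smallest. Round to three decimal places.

0.036

Ranks of variable 1: 3, 5, 2, 6, 1, 7, 4
Ranks of variable 2: 1, 4, 6, 2, 3, 5, 7
d = r₁ − r₂: 2, 1, -4, 4, -2, 2, -3
d²: 4, 1, 16, 16, 4, 4, 9; Σd² = 54
ρ = 1 − 6·54/(7·48) = 1 − 324/336 = 0.036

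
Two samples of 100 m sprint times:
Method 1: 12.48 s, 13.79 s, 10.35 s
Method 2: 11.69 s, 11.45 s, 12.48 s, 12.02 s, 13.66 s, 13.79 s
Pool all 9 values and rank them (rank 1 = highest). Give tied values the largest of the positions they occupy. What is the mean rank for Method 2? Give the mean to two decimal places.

Sorted (descending): 13.79, 13.79, 13.66, 12.48, 12.48, 12.02, 11.69, 11.45, 10.35
The 2 values of 13.79 occupy positions 1–2 → each gets rank 2.
The 2 values of 12.48 occupy positions 4–5 → each gets rank 5.
Method 2 values → pooled ranks: 11.69→7, 11.45→8, 12.48→5, 12.02→6, 13.66→3, 13.79→2
Mean rank = (7 + 8 + 5 + 6 + 3 + 2) / 6 = 5.17

5.17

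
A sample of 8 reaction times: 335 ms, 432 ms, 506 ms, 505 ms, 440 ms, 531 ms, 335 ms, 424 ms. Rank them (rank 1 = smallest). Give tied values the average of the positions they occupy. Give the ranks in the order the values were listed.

1.5, 4, 7, 6, 5, 8, 1.5, 3

Sorted (ascending): 335, 335, 424, 432, 440, 505, 506, 531
The 2 values of 335 occupy positions 1–2 → average rank (1+2)/2 = 1.5.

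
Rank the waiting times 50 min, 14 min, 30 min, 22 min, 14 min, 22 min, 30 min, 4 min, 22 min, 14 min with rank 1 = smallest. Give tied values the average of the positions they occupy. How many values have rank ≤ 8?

7

Sorted (ascending): 4, 14, 14, 14, 22, 22, 22, 30, 30, 50
The 3 values of 14 occupy positions 2–4 → average rank 3.
The 3 values of 22 occupy positions 5–7 → average rank 6.
The 2 values of 30 occupy positions 8–9 → average rank (8+9)/2 = 8.5.
Ranks ≤ 8: {1, 3, 3, 3, 6, 6, 6} → 7 values.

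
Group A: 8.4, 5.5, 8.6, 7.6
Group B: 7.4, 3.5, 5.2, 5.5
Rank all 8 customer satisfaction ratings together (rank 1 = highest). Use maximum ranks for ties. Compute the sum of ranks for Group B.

25

Sorted (descending): 8.6, 8.4, 7.6, 7.4, 5.5, 5.5, 5.2, 3.5
The 2 values of 5.5 occupy positions 5–6 → each gets rank 6.
Group B values → pooled ranks: 7.4→4, 3.5→8, 5.2→7, 5.5→6
Rank sum = 4 + 8 + 7 + 6 = 25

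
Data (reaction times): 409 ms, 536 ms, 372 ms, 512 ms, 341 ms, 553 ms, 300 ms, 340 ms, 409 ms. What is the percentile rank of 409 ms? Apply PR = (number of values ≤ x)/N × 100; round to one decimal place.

66.7

N = 9.
Strictly below 409: 4. Equal to 409: 2.
PR = 6/9 × 100 = 66.7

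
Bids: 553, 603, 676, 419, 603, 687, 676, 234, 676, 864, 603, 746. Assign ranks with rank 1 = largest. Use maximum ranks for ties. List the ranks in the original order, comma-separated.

10, 9, 6, 11, 9, 3, 6, 12, 6, 1, 9, 2

Sorted (descending): 864, 746, 687, 676, 676, 676, 603, 603, 603, 553, 419, 234
The 3 values of 676 occupy positions 4–6 → each gets rank 6.
The 3 values of 603 occupy positions 7–9 → each gets rank 9.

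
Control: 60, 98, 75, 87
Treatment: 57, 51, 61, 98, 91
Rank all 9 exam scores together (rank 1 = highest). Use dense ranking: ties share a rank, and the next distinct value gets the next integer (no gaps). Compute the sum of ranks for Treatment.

Sorted (descending): 98, 98, 91, 87, 75, 61, 60, 57, 51
The 2 values of 98 share dense rank 1.
Remaining distinct values take the next consecutive integers.
Treatment values → pooled ranks: 57→7, 51→8, 61→5, 98→1, 91→2
Rank sum = 7 + 8 + 5 + 1 + 2 = 23

23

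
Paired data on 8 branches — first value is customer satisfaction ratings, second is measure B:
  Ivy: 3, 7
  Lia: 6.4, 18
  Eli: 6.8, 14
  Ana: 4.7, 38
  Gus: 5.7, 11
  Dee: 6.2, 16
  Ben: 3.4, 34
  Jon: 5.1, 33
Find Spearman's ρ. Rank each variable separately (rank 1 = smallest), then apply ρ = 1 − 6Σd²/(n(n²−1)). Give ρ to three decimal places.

-0.143

Ranks of variable 1: 1, 7, 8, 3, 5, 6, 2, 4
Ranks of variable 2: 1, 5, 3, 8, 2, 4, 7, 6
d = r₁ − r₂: 0, 2, 5, -5, 3, 2, -5, -2
d²: 0, 4, 25, 25, 9, 4, 25, 4; Σd² = 96
ρ = 1 − 6·96/(8·63) = 1 − 576/504 = -0.143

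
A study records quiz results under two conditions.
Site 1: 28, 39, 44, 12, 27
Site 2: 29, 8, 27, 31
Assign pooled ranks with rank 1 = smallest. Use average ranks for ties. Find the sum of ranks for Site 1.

Sorted (ascending): 8, 12, 27, 27, 28, 29, 31, 39, 44
The 2 values of 27 occupy positions 3–4 → average rank (3+4)/2 = 3.5.
Site 1 values → pooled ranks: 28→5, 39→8, 44→9, 12→2, 27→3.5
Rank sum = 5 + 8 + 9 + 2 + 3.5 = 27.5

27.5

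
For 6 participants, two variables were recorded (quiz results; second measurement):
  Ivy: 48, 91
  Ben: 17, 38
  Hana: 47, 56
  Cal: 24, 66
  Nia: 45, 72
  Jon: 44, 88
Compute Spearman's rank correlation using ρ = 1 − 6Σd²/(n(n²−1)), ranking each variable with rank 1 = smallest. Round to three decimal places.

0.600

Ranks of variable 1: 6, 1, 5, 2, 4, 3
Ranks of variable 2: 6, 1, 2, 3, 4, 5
d = r₁ − r₂: 0, 0, 3, -1, 0, -2
d²: 0, 0, 9, 1, 0, 4; Σd² = 14
ρ = 1 − 6·14/(6·35) = 1 − 84/210 = 0.600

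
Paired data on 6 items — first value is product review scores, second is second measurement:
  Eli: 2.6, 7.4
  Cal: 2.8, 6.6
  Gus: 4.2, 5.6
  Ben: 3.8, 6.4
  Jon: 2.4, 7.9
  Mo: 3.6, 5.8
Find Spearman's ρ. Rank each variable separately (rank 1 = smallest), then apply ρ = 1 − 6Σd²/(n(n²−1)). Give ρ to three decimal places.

-0.943

Ranks of variable 1: 2, 3, 6, 5, 1, 4
Ranks of variable 2: 5, 4, 1, 3, 6, 2
d = r₁ − r₂: -3, -1, 5, 2, -5, 2
d²: 9, 1, 25, 4, 25, 4; Σd² = 68
ρ = 1 − 6·68/(6·35) = 1 − 408/210 = -0.943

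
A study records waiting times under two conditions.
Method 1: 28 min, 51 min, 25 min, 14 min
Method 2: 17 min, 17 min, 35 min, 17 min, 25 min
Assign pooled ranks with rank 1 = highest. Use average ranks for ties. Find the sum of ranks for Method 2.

Sorted (descending): 51, 35, 28, 25, 25, 17, 17, 17, 14
The 2 values of 25 occupy positions 4–5 → average rank (4+5)/2 = 4.5.
The 3 values of 17 occupy positions 6–8 → average rank 7.
Method 2 values → pooled ranks: 17→7, 17→7, 35→2, 17→7, 25→4.5
Rank sum = 7 + 7 + 2 + 7 + 4.5 = 27.5

27.5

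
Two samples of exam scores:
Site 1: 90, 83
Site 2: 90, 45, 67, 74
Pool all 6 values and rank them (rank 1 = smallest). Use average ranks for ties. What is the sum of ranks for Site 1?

9.5

Sorted (ascending): 45, 67, 74, 83, 90, 90
The 2 values of 90 occupy positions 5–6 → average rank (5+6)/2 = 5.5.
Site 1 values → pooled ranks: 90→5.5, 83→4
Rank sum = 5.5 + 4 = 9.5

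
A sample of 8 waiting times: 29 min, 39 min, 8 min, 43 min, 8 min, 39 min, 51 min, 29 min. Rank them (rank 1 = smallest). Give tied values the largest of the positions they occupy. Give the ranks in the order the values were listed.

4, 6, 2, 7, 2, 6, 8, 4

Sorted (ascending): 8, 8, 29, 29, 39, 39, 43, 51
The 2 values of 8 occupy positions 1–2 → each gets rank 2.
The 2 values of 29 occupy positions 3–4 → each gets rank 4.
The 2 values of 39 occupy positions 5–6 → each gets rank 6.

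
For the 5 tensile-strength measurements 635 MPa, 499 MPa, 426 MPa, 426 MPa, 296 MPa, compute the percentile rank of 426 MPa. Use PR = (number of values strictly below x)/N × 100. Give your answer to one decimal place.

20.0

N = 5.
Strictly below 426: 1. Equal to 426: 2.
PR = 1/5 × 100 = 20.0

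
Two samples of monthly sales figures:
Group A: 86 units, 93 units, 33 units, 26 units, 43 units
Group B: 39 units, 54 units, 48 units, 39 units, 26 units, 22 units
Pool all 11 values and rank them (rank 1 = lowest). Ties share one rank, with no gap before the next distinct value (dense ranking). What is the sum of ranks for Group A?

27

Sorted (ascending): 22, 26, 26, 33, 39, 39, 43, 48, 54, 86, 93
The 2 values of 26 share dense rank 2.
The 2 values of 39 share dense rank 4.
Remaining distinct values take the next consecutive integers.
Group A values → pooled ranks: 86→8, 93→9, 33→3, 26→2, 43→5
Rank sum = 8 + 9 + 3 + 2 + 5 = 27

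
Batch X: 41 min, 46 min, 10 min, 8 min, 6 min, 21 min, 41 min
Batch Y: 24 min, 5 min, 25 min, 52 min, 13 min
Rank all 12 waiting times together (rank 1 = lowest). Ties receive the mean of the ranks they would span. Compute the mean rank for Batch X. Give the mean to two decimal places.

Sorted (ascending): 5, 6, 8, 10, 13, 21, 24, 25, 41, 41, 46, 52
The 2 values of 41 occupy positions 9–10 → average rank (9+10)/2 = 9.5.
Batch X values → pooled ranks: 41→9.5, 46→11, 10→4, 8→3, 6→2, 21→6, 41→9.5
Mean rank = (9.5 + 11 + 4 + 3 + 2 + 6 + 9.5) / 7 = 6.43

6.43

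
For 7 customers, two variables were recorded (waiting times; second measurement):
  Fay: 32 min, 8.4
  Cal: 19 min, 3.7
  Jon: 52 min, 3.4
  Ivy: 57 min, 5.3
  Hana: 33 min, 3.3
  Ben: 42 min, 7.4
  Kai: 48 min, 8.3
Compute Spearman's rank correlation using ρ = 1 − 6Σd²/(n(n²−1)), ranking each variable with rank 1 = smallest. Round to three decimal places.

Ranks of variable 1: 2, 1, 6, 7, 3, 4, 5
Ranks of variable 2: 7, 3, 2, 4, 1, 5, 6
d = r₁ − r₂: -5, -2, 4, 3, 2, -1, -1
d²: 25, 4, 16, 9, 4, 1, 1; Σd² = 60
ρ = 1 − 6·60/(7·48) = 1 − 360/336 = -0.071

-0.071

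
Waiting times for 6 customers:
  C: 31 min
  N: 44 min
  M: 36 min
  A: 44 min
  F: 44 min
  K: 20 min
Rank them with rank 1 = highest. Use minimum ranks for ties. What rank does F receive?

1

Sorted (descending): 44, 44, 44, 36, 31, 20
The 3 values of 44 occupy positions 1–3 → each gets rank 1.
F has value 44 min → rank 1.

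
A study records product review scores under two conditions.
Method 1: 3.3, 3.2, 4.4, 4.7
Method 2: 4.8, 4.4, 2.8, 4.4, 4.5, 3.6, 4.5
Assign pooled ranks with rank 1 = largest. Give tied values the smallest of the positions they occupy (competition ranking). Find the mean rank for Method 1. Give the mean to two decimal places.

Sorted (descending): 4.8, 4.7, 4.5, 4.5, 4.4, 4.4, 4.4, 3.6, 3.3, 3.2, 2.8
The 2 values of 4.5 occupy positions 3–4 → each gets rank 3.
The 3 values of 4.4 occupy positions 5–7 → each gets rank 5.
Method 1 values → pooled ranks: 3.3→9, 3.2→10, 4.4→5, 4.7→2
Mean rank = (9 + 10 + 5 + 2) / 4 = 6.50

6.50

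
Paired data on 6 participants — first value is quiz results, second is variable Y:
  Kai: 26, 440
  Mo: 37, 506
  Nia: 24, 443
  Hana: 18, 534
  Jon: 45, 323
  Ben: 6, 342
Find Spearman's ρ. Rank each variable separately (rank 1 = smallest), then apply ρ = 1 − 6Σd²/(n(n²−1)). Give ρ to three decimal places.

-0.257

Ranks of variable 1: 4, 5, 3, 2, 6, 1
Ranks of variable 2: 3, 5, 4, 6, 1, 2
d = r₁ − r₂: 1, 0, -1, -4, 5, -1
d²: 1, 0, 1, 16, 25, 1; Σd² = 44
ρ = 1 − 6·44/(6·35) = 1 − 264/210 = -0.257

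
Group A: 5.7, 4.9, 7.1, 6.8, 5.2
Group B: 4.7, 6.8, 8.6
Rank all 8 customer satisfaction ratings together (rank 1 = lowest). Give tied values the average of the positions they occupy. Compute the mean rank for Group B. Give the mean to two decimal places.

4.83

Sorted (ascending): 4.7, 4.9, 5.2, 5.7, 6.8, 6.8, 7.1, 8.6
The 2 values of 6.8 occupy positions 5–6 → average rank (5+6)/2 = 5.5.
Group B values → pooled ranks: 4.7→1, 6.8→5.5, 8.6→8
Mean rank = (1 + 5.5 + 8) / 3 = 4.83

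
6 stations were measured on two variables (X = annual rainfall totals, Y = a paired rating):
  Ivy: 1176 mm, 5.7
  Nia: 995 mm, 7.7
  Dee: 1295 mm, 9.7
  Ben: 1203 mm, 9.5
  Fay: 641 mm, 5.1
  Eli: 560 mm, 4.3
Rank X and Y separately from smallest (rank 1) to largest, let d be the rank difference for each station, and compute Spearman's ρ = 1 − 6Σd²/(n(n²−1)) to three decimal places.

Ranks of variable 1: 4, 3, 6, 5, 2, 1
Ranks of variable 2: 3, 4, 6, 5, 2, 1
d = r₁ − r₂: 1, -1, 0, 0, 0, 0
d²: 1, 1, 0, 0, 0, 0; Σd² = 2
ρ = 1 − 6·2/(6·35) = 1 − 12/210 = 0.943

0.943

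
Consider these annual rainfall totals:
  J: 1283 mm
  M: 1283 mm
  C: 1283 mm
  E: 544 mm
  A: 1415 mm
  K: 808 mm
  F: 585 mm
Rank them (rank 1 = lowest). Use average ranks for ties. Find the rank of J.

5

Sorted (ascending): 544, 585, 808, 1283, 1283, 1283, 1415
The 3 values of 1283 occupy positions 4–6 → average rank 5.
J has value 1283 mm → rank 5.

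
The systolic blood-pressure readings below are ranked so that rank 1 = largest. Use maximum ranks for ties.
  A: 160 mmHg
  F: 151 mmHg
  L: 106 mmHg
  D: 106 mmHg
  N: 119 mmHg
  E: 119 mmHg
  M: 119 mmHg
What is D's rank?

Sorted (descending): 160, 151, 119, 119, 119, 106, 106
The 3 values of 119 occupy positions 3–5 → each gets rank 5.
The 2 values of 106 occupy positions 6–7 → each gets rank 7.
D has value 106 mmHg → rank 7.

7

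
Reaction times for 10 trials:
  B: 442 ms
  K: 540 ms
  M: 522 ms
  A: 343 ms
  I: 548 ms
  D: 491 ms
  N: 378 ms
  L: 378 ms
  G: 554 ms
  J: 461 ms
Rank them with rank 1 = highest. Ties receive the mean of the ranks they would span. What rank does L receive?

8.5

Sorted (descending): 554, 548, 540, 522, 491, 461, 442, 378, 378, 343
The 2 values of 378 occupy positions 8–9 → average rank (8+9)/2 = 8.5.
L has value 378 ms → rank 8.5.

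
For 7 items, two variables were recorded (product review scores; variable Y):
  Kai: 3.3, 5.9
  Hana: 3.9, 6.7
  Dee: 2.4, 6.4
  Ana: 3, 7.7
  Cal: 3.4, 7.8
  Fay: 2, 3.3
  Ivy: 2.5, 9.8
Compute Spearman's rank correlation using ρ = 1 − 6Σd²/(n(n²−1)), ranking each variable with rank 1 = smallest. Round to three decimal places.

Ranks of variable 1: 5, 7, 2, 4, 6, 1, 3
Ranks of variable 2: 2, 4, 3, 5, 6, 1, 7
d = r₁ − r₂: 3, 3, -1, -1, 0, 0, -4
d²: 9, 9, 1, 1, 0, 0, 16; Σd² = 36
ρ = 1 − 6·36/(7·48) = 1 − 216/336 = 0.357

0.357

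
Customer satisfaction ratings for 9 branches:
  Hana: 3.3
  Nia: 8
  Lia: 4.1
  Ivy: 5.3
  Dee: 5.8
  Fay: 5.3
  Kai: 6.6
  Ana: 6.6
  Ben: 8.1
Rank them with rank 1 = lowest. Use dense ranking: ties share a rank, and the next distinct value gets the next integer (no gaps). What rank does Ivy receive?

Sorted (ascending): 3.3, 4.1, 5.3, 5.3, 5.8, 6.6, 6.6, 8, 8.1
The 2 values of 5.3 share dense rank 3.
The 2 values of 6.6 share dense rank 5.
Remaining distinct values take the next consecutive integers.
Ivy has value 5.3 → rank 3.

3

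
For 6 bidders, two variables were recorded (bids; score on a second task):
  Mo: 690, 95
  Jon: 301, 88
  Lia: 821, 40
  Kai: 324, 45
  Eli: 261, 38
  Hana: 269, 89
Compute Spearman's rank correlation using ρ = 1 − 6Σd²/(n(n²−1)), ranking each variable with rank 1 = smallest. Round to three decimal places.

0.200

Ranks of variable 1: 5, 3, 6, 4, 1, 2
Ranks of variable 2: 6, 4, 2, 3, 1, 5
d = r₁ − r₂: -1, -1, 4, 1, 0, -3
d²: 1, 1, 16, 1, 0, 9; Σd² = 28
ρ = 1 − 6·28/(6·35) = 1 − 168/210 = 0.200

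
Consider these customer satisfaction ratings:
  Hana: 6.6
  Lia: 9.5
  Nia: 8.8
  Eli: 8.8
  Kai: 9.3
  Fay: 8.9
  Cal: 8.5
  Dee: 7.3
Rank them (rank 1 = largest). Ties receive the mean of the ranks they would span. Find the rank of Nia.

Sorted (descending): 9.5, 9.3, 8.9, 8.8, 8.8, 8.5, 7.3, 6.6
The 2 values of 8.8 occupy positions 4–5 → average rank (4+5)/2 = 4.5.
Nia has value 8.8 → rank 4.5.

4.5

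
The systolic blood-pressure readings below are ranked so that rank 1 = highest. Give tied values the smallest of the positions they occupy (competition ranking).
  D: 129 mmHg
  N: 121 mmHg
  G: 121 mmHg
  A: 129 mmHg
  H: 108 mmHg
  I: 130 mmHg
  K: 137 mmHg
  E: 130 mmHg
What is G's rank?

Sorted (descending): 137, 130, 130, 129, 129, 121, 121, 108
The 2 values of 130 occupy positions 2–3 → each gets rank 2.
The 2 values of 129 occupy positions 4–5 → each gets rank 4.
The 2 values of 121 occupy positions 6–7 → each gets rank 6.
G has value 121 mmHg → rank 6.

6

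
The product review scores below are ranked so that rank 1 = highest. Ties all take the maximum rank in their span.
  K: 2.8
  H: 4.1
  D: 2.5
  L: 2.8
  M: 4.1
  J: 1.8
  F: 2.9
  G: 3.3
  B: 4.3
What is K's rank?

Sorted (descending): 4.3, 4.1, 4.1, 3.3, 2.9, 2.8, 2.8, 2.5, 1.8
The 2 values of 4.1 occupy positions 2–3 → each gets rank 3.
The 2 values of 2.8 occupy positions 6–7 → each gets rank 7.
K has value 2.8 → rank 7.

7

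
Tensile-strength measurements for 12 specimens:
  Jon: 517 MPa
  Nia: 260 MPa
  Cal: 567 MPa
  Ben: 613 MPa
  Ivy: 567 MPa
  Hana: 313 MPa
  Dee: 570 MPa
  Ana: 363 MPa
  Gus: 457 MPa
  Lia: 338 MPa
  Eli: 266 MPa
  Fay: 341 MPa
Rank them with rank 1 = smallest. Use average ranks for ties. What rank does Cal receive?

9.5

Sorted (ascending): 260, 266, 313, 338, 341, 363, 457, 517, 567, 567, 570, 613
The 2 values of 567 occupy positions 9–10 → average rank (9+10)/2 = 9.5.
Cal has value 567 MPa → rank 9.5.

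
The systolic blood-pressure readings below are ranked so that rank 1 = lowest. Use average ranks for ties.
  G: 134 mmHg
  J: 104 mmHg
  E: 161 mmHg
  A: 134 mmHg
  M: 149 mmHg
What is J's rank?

Sorted (ascending): 104, 134, 134, 149, 161
The 2 values of 134 occupy positions 2–3 → average rank (2+3)/2 = 2.5.
J has value 104 mmHg → rank 1.

1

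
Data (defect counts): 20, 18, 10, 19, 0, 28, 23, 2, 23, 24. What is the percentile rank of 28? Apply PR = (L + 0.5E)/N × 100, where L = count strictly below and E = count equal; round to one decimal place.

N = 10.
Strictly below 28: 9. Equal to 28: 1.
PR = (9 + 0.5·1)/10 × 100 = 95.0

95.0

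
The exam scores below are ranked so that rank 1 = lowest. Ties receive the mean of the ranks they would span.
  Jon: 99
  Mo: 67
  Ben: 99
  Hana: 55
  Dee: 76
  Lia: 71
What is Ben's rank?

5.5

Sorted (ascending): 55, 67, 71, 76, 99, 99
The 2 values of 99 occupy positions 5–6 → average rank (5+6)/2 = 5.5.
Ben has value 99 → rank 5.5.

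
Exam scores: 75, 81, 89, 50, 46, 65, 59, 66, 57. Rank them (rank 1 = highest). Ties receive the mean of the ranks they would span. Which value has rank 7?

Sorted (descending): 89, 81, 75, 66, 65, 59, 57, 50, 46
No ties — each value takes its position as its rank.
Rank 7 → value 57.

57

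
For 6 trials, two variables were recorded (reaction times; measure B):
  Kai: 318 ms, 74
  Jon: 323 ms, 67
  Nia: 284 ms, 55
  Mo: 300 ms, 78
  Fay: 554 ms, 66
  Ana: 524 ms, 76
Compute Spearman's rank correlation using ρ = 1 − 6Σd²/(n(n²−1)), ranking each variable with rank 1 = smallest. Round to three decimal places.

0.029

Ranks of variable 1: 3, 4, 1, 2, 6, 5
Ranks of variable 2: 4, 3, 1, 6, 2, 5
d = r₁ − r₂: -1, 1, 0, -4, 4, 0
d²: 1, 1, 0, 16, 16, 0; Σd² = 34
ρ = 1 − 6·34/(6·35) = 1 − 204/210 = 0.029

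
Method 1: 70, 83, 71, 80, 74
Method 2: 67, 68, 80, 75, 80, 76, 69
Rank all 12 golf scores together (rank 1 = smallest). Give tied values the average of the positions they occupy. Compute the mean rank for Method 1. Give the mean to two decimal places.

Sorted (ascending): 67, 68, 69, 70, 71, 74, 75, 76, 80, 80, 80, 83
The 3 values of 80 occupy positions 9–11 → average rank 10.
Method 1 values → pooled ranks: 70→4, 83→12, 71→5, 80→10, 74→6
Mean rank = (4 + 12 + 5 + 10 + 6) / 5 = 7.40

7.40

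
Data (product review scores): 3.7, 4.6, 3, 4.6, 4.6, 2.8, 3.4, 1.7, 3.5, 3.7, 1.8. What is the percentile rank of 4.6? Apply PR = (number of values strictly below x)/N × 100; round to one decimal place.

72.7

N = 11.
Strictly below 4.6: 8. Equal to 4.6: 3.
PR = 8/11 × 100 = 72.7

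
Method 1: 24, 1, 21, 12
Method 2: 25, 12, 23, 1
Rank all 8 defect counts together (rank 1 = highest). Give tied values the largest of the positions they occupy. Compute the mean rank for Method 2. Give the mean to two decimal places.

Sorted (descending): 25, 24, 23, 21, 12, 12, 1, 1
The 2 values of 12 occupy positions 5–6 → each gets rank 6.
The 2 values of 1 occupy positions 7–8 → each gets rank 8.
Method 2 values → pooled ranks: 25→1, 12→6, 23→3, 1→8
Mean rank = (1 + 6 + 3 + 8) / 4 = 4.50

4.50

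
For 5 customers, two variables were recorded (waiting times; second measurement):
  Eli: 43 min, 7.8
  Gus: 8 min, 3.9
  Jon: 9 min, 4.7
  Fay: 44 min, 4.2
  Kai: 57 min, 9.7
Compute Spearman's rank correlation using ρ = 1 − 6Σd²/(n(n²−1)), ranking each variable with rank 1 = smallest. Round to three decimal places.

Ranks of variable 1: 3, 1, 2, 4, 5
Ranks of variable 2: 4, 1, 3, 2, 5
d = r₁ − r₂: -1, 0, -1, 2, 0
d²: 1, 0, 1, 4, 0; Σd² = 6
ρ = 1 − 6·6/(5·24) = 1 − 36/120 = 0.700

0.700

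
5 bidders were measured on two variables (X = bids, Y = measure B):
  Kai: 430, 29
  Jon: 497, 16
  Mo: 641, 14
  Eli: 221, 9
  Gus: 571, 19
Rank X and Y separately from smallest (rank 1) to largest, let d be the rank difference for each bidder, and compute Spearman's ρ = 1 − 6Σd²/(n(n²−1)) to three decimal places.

0.100

Ranks of variable 1: 2, 3, 5, 1, 4
Ranks of variable 2: 5, 3, 2, 1, 4
d = r₁ − r₂: -3, 0, 3, 0, 0
d²: 9, 0, 9, 0, 0; Σd² = 18
ρ = 1 − 6·18/(5·24) = 1 − 108/120 = 0.100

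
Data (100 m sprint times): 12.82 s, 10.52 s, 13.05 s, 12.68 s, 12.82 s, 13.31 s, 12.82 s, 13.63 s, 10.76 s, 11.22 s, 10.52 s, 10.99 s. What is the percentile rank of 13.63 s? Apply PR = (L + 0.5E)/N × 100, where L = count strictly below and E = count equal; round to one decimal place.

N = 12.
Strictly below 13.63: 11. Equal to 13.63: 1.
PR = (11 + 0.5·1)/12 × 100 = 95.8

95.8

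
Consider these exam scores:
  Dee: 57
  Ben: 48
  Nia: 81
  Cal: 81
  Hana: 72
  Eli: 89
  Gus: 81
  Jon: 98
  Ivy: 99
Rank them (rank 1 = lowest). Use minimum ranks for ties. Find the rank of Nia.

4

Sorted (ascending): 48, 57, 72, 81, 81, 81, 89, 98, 99
The 3 values of 81 occupy positions 4–6 → each gets rank 4.
Nia has value 81 → rank 4.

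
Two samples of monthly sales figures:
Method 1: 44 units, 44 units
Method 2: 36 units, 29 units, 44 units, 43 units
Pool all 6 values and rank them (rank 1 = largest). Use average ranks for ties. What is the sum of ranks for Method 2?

Sorted (descending): 44, 44, 44, 43, 36, 29
The 3 values of 44 occupy positions 1–3 → average rank 2.
Method 2 values → pooled ranks: 36→5, 29→6, 44→2, 43→4
Rank sum = 5 + 6 + 2 + 4 = 17

17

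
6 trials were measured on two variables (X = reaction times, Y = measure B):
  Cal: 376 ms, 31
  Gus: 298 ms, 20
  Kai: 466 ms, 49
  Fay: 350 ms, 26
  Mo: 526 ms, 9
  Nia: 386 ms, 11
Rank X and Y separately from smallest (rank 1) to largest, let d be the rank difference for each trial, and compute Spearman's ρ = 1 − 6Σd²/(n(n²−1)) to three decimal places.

Ranks of variable 1: 3, 1, 5, 2, 6, 4
Ranks of variable 2: 5, 3, 6, 4, 1, 2
d = r₁ − r₂: -2, -2, -1, -2, 5, 2
d²: 4, 4, 1, 4, 25, 4; Σd² = 42
ρ = 1 − 6·42/(6·35) = 1 − 252/210 = -0.200

-0.200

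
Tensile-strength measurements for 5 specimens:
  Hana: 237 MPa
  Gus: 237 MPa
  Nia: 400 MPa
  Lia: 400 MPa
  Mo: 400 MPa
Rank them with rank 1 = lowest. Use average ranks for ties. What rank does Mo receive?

Sorted (ascending): 237, 237, 400, 400, 400
The 2 values of 237 occupy positions 1–2 → average rank (1+2)/2 = 1.5.
The 3 values of 400 occupy positions 3–5 → average rank 4.
Mo has value 400 MPa → rank 4.

4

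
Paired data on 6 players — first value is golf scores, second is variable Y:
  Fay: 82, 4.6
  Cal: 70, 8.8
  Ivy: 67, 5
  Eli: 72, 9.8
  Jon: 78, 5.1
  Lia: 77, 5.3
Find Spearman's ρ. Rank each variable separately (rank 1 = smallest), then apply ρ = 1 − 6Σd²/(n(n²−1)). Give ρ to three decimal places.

-0.371

Ranks of variable 1: 6, 2, 1, 3, 5, 4
Ranks of variable 2: 1, 5, 2, 6, 3, 4
d = r₁ − r₂: 5, -3, -1, -3, 2, 0
d²: 25, 9, 1, 9, 4, 0; Σd² = 48
ρ = 1 − 6·48/(6·35) = 1 − 288/210 = -0.371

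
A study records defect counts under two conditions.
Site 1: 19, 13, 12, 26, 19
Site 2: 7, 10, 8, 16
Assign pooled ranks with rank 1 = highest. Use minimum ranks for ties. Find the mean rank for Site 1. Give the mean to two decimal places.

3.20

Sorted (descending): 26, 19, 19, 16, 13, 12, 10, 8, 7
The 2 values of 19 occupy positions 2–3 → each gets rank 2.
Site 1 values → pooled ranks: 19→2, 13→5, 12→6, 26→1, 19→2
Mean rank = (2 + 5 + 6 + 1 + 2) / 5 = 3.20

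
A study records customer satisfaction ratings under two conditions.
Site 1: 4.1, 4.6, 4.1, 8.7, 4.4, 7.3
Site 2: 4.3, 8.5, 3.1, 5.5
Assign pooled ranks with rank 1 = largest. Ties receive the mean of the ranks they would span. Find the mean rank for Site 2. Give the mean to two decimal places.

Sorted (descending): 8.7, 8.5, 7.3, 5.5, 4.6, 4.4, 4.3, 4.1, 4.1, 3.1
The 2 values of 4.1 occupy positions 8–9 → average rank (8+9)/2 = 8.5.
Site 2 values → pooled ranks: 4.3→7, 8.5→2, 3.1→10, 5.5→4
Mean rank = (7 + 2 + 10 + 4) / 4 = 5.75

5.75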